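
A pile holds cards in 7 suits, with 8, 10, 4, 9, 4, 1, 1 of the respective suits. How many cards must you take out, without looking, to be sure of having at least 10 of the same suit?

In the worst case you take as many as possible of each suit without reaching 10: 8 + 9 + 4 + 9 + 4 + 1 + 1 = 36.
The next one must give 10 of some suit, so 36 + 1 = 37.

37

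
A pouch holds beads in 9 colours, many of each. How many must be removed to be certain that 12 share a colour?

In the worst case you draw 11 of each of the 9 colours: 9 × 11 = 99.
One more forces 12 of some colour, so 99 + 1 = 100.

100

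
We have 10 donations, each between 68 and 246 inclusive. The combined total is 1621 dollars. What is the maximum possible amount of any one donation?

Maximizing one value means minimizing the remaining 9.
The other 9 contribute at least 9 × 68 = 612, leaving at most 1621 − 612 = 1009.
But each donation is capped at 246, so the maximum is 246.
Achievable: one at 246 and the other 9 totalling 1375, which fits since 9 × 68 ≤ 1375 ≤ 9 × 246.

246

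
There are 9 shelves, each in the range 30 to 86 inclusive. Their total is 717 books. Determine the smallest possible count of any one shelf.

To make one shelf as small as possible, make the other 8 as large as possible.
The other 8 can take up 8 × 86 = 688 ≥ 717 − 30, so one shelf can sit at its floor of 30.
Achievable: one at 30 and the other 8 totalling 687, which fits since 8 × 30 ≤ 687 ≤ 8 × 86.

30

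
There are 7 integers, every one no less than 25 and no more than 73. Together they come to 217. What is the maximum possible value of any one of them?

67

To make one integer as large as possible, make the other 6 as small as possible.
The other 6 contribute at least 6 × 25 = 150, leaving at most 217 − 150 = 67.
Since 67 ≤ 73, this is achievable: one at 67 and 6 at 25.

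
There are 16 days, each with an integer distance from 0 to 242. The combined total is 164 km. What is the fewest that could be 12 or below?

Let j be the number exceeding 12. Then the total is ≥ 13·j + 0·(16 − j) = 0 + 13j.
So 13j ≤ 164 and j ≤ 12; hence at least 16 − 12 = 4 are ≤ 12.
Exactly 4 works: 4 values at 0 and 12 at 13 total 156; raise one of the low values by 8 (still ≤ 12) to hit 164.

4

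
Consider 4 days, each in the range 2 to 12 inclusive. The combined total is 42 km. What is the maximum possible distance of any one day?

12

To make one day as large as possible, make the other 3 as small as possible.
The other 3 contribute at least 3 × 2 = 6, leaving at most 42 − 6 = 36.
But each day is capped at 12, so the maximum is 12.
Achievable: one at 12 and the other 3 totalling 30, which fits since 3 × 2 ≤ 30 ≤ 3 × 12.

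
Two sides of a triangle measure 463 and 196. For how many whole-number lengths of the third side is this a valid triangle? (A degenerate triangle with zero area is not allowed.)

391

The triangle inequality gives |463 − 196| < c < 463 + 196, i.e. 267 < c < 659.
So c can be any integer from 268 to 658: 391 values.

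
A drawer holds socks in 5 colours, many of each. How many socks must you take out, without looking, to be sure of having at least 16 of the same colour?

You could draw 15 of every colour without reaching 16 of any — 75 in all.
One more forces 16 of some colour, so 75 + 1 = 76.

76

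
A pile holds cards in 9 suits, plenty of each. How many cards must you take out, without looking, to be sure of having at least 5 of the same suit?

You could draw 4 of every suit without reaching 5 of any — 36 in all.
One more forces 5 of some suit, so 36 + 1 = 37.

37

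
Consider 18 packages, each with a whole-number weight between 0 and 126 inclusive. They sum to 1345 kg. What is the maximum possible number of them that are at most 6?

Suppose k of them are at most 6. Those contribute at most 6 each and the rest at most 126 each.
So the total is at most 6k + 126(18 − k) = 2268 − 120k. This must still be ≥ 1345, so k ≤ 7.
k = 7 is achieved by 7 values at 6 and 11 at 126, total 1428; lower one of the 126's by 83 (still > 6) to reach 1345.

7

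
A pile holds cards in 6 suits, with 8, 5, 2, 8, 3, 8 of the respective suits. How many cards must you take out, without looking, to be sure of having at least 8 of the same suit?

In the worst case you take as many as possible of each suit without reaching 8: 7 + 5 + 2 + 7 + 3 + 7 = 31.
The next one must give 8 of some suit, so 31 + 1 = 32.

32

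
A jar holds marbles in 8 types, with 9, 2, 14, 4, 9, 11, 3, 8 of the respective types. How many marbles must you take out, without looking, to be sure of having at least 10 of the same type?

54

In the worst case you take as many as possible of each type without reaching 10: 9 + 2 + 9 + 4 + 9 + 9 + 3 + 8 = 53.
The next one must give 10 of some type, so 53 + 1 = 54.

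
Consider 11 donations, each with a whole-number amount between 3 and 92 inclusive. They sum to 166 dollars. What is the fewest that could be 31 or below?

If only k of them are at most 31, the other 11 − k are at least 32, so the total is at least (11 − k)·32 + k·3.
This is ≤ 166, so (11 − k)·32 + 3k ≤ 166, which gives k ≥ 7.
Exactly 7 works: 7 values at 3 and 4 at 32 total 149; raise one of the low values by 17 (still ≤ 31) to hit 166.

7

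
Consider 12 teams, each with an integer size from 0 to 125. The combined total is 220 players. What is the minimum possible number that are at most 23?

3

If only k of them are at most 23, the other 12 − k are at least 24, so the total is at least (12 − k)·24 + k·0.
This is ≤ 220, so (12 − k)·24 + 0k ≤ 220, which gives k ≥ 3.
Exactly 3 works: 3 values at 0 and 9 at 24 total 216; raise one of the low values by 4 (still ≤ 23) to hit 220.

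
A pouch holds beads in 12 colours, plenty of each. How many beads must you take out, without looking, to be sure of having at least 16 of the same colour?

You could draw 15 of every colour without reaching 16 of any — 180 in all.
One more forces 16 of some colour, so 180 + 1 = 181.

181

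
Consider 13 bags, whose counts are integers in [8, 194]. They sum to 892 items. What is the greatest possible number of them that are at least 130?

Suppose k of them are at least 130. Those contribute at least 130 each and the other 13 − k at least 8 each.
So the total is at least 130k + 8(13 − k) = 104 + 122k. This must be ≤ 892, giving k ≤ 6.
k = 6 is achieved by 6 values at 130 and 7 at 8, total 836; add 56 to one value (staying below 130) to reach 892.

6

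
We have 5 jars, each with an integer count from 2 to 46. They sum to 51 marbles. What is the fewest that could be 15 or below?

If only k of them are at most 15, the other 5 − k are at least 16, so the total is at least (5 − k)·16 + k·2.
This is ≤ 51, so (5 − k)·16 + 2k ≤ 51, which gives k ≥ 3.
Exactly 3 works: 3 values at 2 and 2 at 16 total 38; raise one of the low values by 13 (still ≤ 15) to hit 51.

3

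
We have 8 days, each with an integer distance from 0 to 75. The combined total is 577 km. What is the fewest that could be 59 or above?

Suppose at most 8 − j of them reach 59; then j values are ≤ 58 and the rest ≤ 75.
The total is then ≤ 58·j + 75·(8 − j) = 600 − 17j. For this to be ≥ 577 we need j ≤ 1, so at least 8 − 1 = 7 must reach 59.
Exactly 7 works: 7 values at 75 and 1 at 58 total 583; lower one of the high values by 6 (still ≥ 59) to hit 577.

7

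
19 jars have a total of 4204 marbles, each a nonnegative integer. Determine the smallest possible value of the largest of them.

The 19 values sum to 4204, so their maximum is at least ⌈4204/19⌉ = 222.
Taking 14 copies of 221 and 5 copies of 222 gives exactly 4204, so 222 is attained.

222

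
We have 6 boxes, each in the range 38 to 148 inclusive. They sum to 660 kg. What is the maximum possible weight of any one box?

148

Maximizing one value means minimizing the remaining 5.
The other 5 contribute at least 5 × 38 = 190, leaving at most 660 − 190 = 470.
But each box is capped at 148, so the maximum is 148.
Achievable: one at 148 and the other 5 totalling 512, which fits since 5 × 38 ≤ 512 ≤ 5 × 148.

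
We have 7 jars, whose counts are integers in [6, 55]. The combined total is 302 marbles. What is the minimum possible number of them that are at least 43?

1

Suppose at most 7 − j of them reach 43; then j values are ≤ 42 and the rest ≤ 55.
The total is then ≤ 42·j + 55·(7 − j) = 385 − 13j. For this to be ≥ 302 we need j ≤ 6, so at least 7 − 6 = 1 must reach 43.
Exactly 1 works: 1 value at 55 and 6 at 42 total 307; lower one of the high values by 5 (still ≥ 43) to hit 302.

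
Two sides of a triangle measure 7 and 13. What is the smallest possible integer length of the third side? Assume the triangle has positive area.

The third side must exceed |7 − 13| = 6.
The smallest integer above 6 is 7.

7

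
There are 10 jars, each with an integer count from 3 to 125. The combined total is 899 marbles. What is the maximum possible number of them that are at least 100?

Suppose k of them are at least 100. Those contribute at least 100 each and the other 10 − k at least 3 each.
So the total is at least 100k + 3(10 − k) = 30 + 97k. This must be ≤ 899, giving k ≤ 8.
k = 8 is achieved by 8 values at 100 and 2 at 3, total 806; add 93 to one value (staying below 100) to reach 899.

8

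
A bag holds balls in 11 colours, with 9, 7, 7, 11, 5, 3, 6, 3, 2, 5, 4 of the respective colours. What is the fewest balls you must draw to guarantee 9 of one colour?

59

In the worst case you take as many as possible of each colour without reaching 9: 8 + 7 + 7 + 8 + 5 + 3 + 6 + 3 + 2 + 5 + 4 = 58.
The next one must give 9 of some colour, so 58 + 1 = 59.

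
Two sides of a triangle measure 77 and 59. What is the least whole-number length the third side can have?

The third side must exceed |77 − 59| = 18.
The smallest integer above 18 is 19.

19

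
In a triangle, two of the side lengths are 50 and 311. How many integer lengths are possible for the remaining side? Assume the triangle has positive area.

The triangle inequality gives |50 − 311| < c < 50 + 311, i.e. 261 < c < 361.
So c can be any integer from 262 to 360: 99 values.

99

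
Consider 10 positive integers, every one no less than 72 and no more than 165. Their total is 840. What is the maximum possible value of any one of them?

165

To make one integer as large as possible, make the other 9 as small as possible.
The other 9 contribute at least 9 × 72 = 648, leaving at most 840 − 648 = 192.
But each integer is capped at 165, so the maximum is 165.
Achievable: one at 165 and the other 9 totalling 675, which fits since 9 × 72 ≤ 675 ≤ 9 × 165.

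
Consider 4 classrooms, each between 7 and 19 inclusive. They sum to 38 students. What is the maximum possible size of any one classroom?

17

Maximizing one value means minimizing the remaining 3.
The other 3 contribute at least 3 × 7 = 21, leaving at most 38 − 21 = 17.
Since 17 ≤ 19, this is achievable: one at 17 and 3 at 7.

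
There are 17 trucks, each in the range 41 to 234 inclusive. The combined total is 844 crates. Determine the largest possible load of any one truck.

To make one truck as large as possible, make the other 16 as small as possible.
The other 16 contribute at least 16 × 41 = 656, leaving at most 844 − 656 = 188.
Since 188 ≤ 234, this is achievable: one at 188 and 16 at 41.

188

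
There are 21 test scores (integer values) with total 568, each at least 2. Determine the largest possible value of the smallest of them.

27

If every one of the 21 were at least 28, the total would be at least 21 × 28 = 588 > 568.
Equality holds with 20 values of 27 and 1 value of 28.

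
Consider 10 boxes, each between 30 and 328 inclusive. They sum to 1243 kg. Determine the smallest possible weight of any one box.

30

Minimizing one value means maximizing the remaining 9.
The other 9 can take up 9 × 328 = 2952 ≥ 1243 − 30, so one box can sit at its floor of 30.
Achievable: one at 30 and the other 9 totalling 1213, which fits since 9 × 30 ≤ 1213 ≤ 9 × 328.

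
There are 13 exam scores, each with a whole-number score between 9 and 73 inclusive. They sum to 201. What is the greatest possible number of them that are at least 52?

If k of the values are ≥ 52, the total is ≥ 52k + 9(13 − k).
Setting 52k + 9(13 − k) ≤ 201 gives 43k ≤ 84, so k ≤ 1.
k = 1 is achieved by 1 value at 52 and 12 at 9, total 160; add 41 to one value (staying below 52) to reach 201.

1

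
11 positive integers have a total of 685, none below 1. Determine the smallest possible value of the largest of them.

63

The average is 685/11 > 62, so not all 11 can be 62 or less; the largest is ≥ 63.
Taking 8 copies of 62 and 3 copies of 63 gives exactly 685, so 63 is attained.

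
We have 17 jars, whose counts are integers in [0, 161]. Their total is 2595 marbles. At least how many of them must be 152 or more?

3

Each value short of 152 is at most 151, costing at least 161 − 151 = 10 against the maximum total of 2737.
We can afford to lose at most 2737 − 2595 = 142, so at most ⌊142/10⌋ = 14 fall short, and at least 3 are ≥ 152.
Exactly 3 works: 3 values at 161 and 14 at 151 total 2597; lower one of the high values by 2 (still ≥ 152) to hit 2595.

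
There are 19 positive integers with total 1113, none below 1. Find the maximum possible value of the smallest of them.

58

If every one of the 19 were at least 59, the total would be at least 19 × 59 = 1121 > 1113.
Taking 8 copies of 58 and 11 copies of 59 gives exactly 1113, so 58 is attained.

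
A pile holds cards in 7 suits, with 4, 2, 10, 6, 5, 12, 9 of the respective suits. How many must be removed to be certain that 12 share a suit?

In the worst case you take as many as possible of each suit without reaching 12: 4 + 2 + 10 + 6 + 5 + 11 + 9 = 47.
The next one must give 12 of some suit, so 47 + 1 = 48.

48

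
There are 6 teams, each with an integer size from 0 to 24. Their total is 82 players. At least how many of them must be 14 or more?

1

Each value short of 14 is at most 13, costing at least 24 − 13 = 11 against the maximum total of 144.
We can afford to lose at most 144 − 82 = 62, so at most ⌊62/11⌋ = 5 fall short, and at least 1 are ≥ 14.
Exactly 1 works: 1 value at 24 and 5 at 13 total 89; lower one of the high values by 7 (still ≥ 14) to hit 82.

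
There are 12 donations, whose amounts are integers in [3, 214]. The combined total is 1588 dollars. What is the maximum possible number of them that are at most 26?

5

Each value at 26 or below falls at least 214 − 26 = 188 short of the ceiling 214.
The ceiling total is 12 × 214 = 2568, and we need 1588, so at most ⌊(2568 − 1588)/188⌋ = 5 can be that low.
k = 5 is achieved by 5 values at 26 and 7 at 214, total 1628; lower one of the 214's by 40 (still > 26) to reach 1588.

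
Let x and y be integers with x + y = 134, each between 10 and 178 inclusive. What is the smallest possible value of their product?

1240

Since x + y is fixed, pushing one of them to its bound minimizes the product.
The extreme feasible split is x = 10, y = 124, giving xy = 1240.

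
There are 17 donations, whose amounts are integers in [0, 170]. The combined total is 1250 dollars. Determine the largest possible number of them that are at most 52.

Suppose k of them are at most 52. Those contribute at most 52 each and the rest at most 170 each.
So the total is at most 52k + 170(17 − k) = 2890 − 118k. This must still be ≥ 1250, so k ≤ 13.
k = 13 is achieved by 13 values at 52 and 4 at 170, total 1356; lower one of the 170's by 106 (still > 52) to reach 1250.

13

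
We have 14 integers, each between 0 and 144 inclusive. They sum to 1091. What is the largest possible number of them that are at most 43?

Each value at 43 or below falls at least 144 − 43 = 101 short of the ceiling 144.
The ceiling total is 14 × 144 = 2016, and we need 1091, so at most ⌊(2016 − 1091)/101⌋ = 9 can be that low.
k = 9 is achieved by 9 values at 43 and 5 at 144, total 1107; lower one of the 144's by 16 (still > 43) to reach 1091.

9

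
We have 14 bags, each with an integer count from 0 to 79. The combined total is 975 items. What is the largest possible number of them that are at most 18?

2

Suppose k of them are at most 18. Those contribute at most 18 each and the rest at most 79 each.
So the total is at most 18k + 79(14 − k) = 1106 − 61k. This must still be ≥ 975, so k ≤ 2.
k = 2 is achieved by 2 values at 18 and 12 at 79, total 984; lower one of the 79's by 9 (still > 18) to reach 975.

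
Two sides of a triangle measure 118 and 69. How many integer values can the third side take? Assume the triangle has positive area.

The triangle inequality gives |118 − 69| < c < 118 + 69, i.e. 49 < c < 187.
So c can be any integer from 50 to 186: 137 values.

137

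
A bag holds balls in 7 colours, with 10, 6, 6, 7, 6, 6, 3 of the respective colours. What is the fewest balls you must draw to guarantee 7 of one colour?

40

In the worst case you take as many as possible of each colour without reaching 7: 6 + 6 + 6 + 6 + 6 + 6 + 3 = 39.
The next one must give 7 of some colour, so 39 + 1 = 40.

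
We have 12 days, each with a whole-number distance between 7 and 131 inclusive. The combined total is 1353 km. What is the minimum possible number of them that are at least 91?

7

Suppose at most 12 − j of them reach 91; then j values are ≤ 90 and the rest ≤ 131.
The total is then ≤ 90·j + 131·(12 − j) = 1572 − 41j. For this to be ≥ 1353 we need j ≤ 5, so at least 12 − 5 = 7 must reach 91.
Exactly 7 works: 7 values at 131 and 5 at 90 total 1367; lower one of the high values by 14 (still ≥ 91) to hit 1353.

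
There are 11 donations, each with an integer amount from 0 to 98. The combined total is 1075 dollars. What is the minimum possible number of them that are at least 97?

If only k of them are at least 97, the other 11 − k are at most 96, so the total is at most k·98 + (11 − k)·96.
This must reach 1075, so k·98 + (11 − k)·96 ≥ 1075, giving k ≥ 10.
Exactly 10 works: 10 values at 98 and 1 at 96 total 1076; lower one of the high values by 1 (still ≥ 97) to hit 1075.

10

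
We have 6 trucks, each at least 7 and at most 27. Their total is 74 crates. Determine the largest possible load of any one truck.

27

Maximizing one value means minimizing the remaining 5.
The other 5 contribute at least 5 × 7 = 35, leaving at most 74 − 35 = 39.
But each truck is capped at 27, so the maximum is 27.
Achievable: one at 27 and the other 5 totalling 47, which fits since 5 × 7 ≤ 47 ≤ 5 × 27.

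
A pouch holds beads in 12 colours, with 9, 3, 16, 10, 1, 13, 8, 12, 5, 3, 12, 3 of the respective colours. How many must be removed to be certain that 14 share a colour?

In the worst case you take as many as possible of each colour without reaching 14: 9 + 3 + 13 + 10 + 1 + 13 + 8 + 12 + 5 + 3 + 12 + 3 = 92.
The next one must give 14 of some colour, so 92 + 1 = 93.

93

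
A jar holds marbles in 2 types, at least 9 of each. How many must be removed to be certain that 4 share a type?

You could draw 3 of every type without reaching 4 of any — 6 in all.
One more forces 4 of some type, so 6 + 1 = 7.

7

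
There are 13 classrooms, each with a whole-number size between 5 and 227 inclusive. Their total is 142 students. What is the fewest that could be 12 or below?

Let j be the number exceeding 12. Then the total is ≥ 13·j + 5·(13 − j) = 65 + 8j.
So 8j ≤ 77 and j ≤ 9; hence at least 13 − 9 = 4 are ≤ 12.
Exactly 4 works: 4 values at 5 and 9 at 13 total 137; raise one of the low values by 5 (still ≤ 12) to hit 142.

4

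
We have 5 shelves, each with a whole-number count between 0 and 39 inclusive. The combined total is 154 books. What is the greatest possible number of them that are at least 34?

If k of the values are ≥ 34, the total is ≥ 34k + 0(5 − k).
Setting 34k + 0(5 − k) ≤ 154 gives 34k ≤ 154, so k ≤ 4.
k = 4 is achieved by 4 values at 34 and 1 at 0, total 136; add 18 to one value (staying below 34) to reach 154.

4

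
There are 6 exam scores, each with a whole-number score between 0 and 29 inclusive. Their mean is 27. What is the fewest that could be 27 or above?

The total is 6 × 27 = 162.
Each value short of 27 is at most 26, costing at least 29 − 26 = 3 against the maximum total of 174.
We can afford to lose at most 174 − 162 = 12, so at most ⌊12/3⌋ = 4 fall short, and at least 2 are ≥ 27.
Exactly 2 works: 2 values at 29 and 4 at 26 total 162.

2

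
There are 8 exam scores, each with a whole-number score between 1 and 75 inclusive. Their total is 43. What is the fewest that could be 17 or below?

Each value above 17 is at least 18, contributing at least 18 − 1 = 17 above the floor 1.
The sum exceeds the floor total 8 by 35, so at most ⌊35/17⌋ = 2 exceed 17, and at least 6 are ≤ 17.
Exactly 6 works: 6 values at 1 and 2 at 18 total 42; raise one of the low values by 1 (still ≤ 17) to hit 43.

6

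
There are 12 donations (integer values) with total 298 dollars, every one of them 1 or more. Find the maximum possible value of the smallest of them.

The 12 values sum to 298, so their minimum is at most ⌊298/12⌋ = 24.
Achievable: 2 of them at 24 and 10 at 25 total 298.

24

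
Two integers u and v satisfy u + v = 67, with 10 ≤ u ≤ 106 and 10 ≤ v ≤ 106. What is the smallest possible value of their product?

570

uv = u(67 − u) is concave in u, so over [10, 57] it is minimized at an endpoint.
At the endpoint u = 10, v = 67 − 10 = 57, so uv = 10 × 57 = 570.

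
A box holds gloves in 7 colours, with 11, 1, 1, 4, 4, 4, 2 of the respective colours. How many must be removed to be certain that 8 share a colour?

In the worst case you take as many as possible of each colour without reaching 8: 7 + 1 + 1 + 4 + 4 + 4 + 2 = 23.
The next one must give 8 of some colour, so 23 + 1 = 24.

24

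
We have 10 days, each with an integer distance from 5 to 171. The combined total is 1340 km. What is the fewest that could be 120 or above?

3

Suppose at most 10 − j of them reach 120; then j values are ≤ 119 and the rest ≤ 171.
The total is then ≤ 119·j + 171·(10 − j) = 1710 − 52j. For this to be ≥ 1340 we need j ≤ 7, so at least 10 − 7 = 3 must reach 120.
Exactly 3 works: 3 values at 171 and 7 at 119 total 1346; lower one of the high values by 6 (still ≥ 120) to hit 1340.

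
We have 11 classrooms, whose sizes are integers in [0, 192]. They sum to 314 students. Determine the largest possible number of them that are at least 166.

1

Suppose k of them are at least 166. Those contribute at least 166 each and the other 11 − k at least 0 each.
So the total is at least 166k + 0(11 − k) = 0 + 166k. This must be ≤ 314, giving k ≤ 1.
k = 1 is achieved by 1 value at 166 and 10 at 0, total 166; add 148 to one value (staying below 166) to reach 314.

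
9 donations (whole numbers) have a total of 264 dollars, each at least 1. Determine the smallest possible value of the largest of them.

If every one of the 9 were at most 29, the total would be at most 9 × 29 = 261 < 264.
Equality holds with 3 values of 30 and 6 values of 29.

30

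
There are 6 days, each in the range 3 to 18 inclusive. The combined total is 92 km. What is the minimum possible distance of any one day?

3

Minimizing one value means maximizing the remaining 5.
The other 5 can take up 5 × 18 = 90 ≥ 92 − 3, so one day can sit at its floor of 3.
Achievable: one at 3 and the other 5 totalling 89, which fits since 5 × 3 ≤ 89 ≤ 5 × 18.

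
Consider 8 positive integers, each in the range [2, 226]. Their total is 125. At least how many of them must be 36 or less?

5

Let j be the number exceeding 36. Then the total is ≥ 37·j + 2·(8 − j) = 16 + 35j.
So 35j ≤ 109 and j ≤ 3; hence at least 8 − 3 = 5 are ≤ 36.
Exactly 5 works: 5 values at 2 and 3 at 37 total 121; raise one of the low values by 4 (still ≤ 36) to hit 125.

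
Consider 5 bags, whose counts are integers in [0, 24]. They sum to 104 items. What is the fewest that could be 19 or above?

Each value short of 19 is at most 18, costing at least 24 − 18 = 6 against the maximum total of 120.
We can afford to lose at most 120 − 104 = 16, so at most ⌊16/6⌋ = 2 fall short, and at least 3 are ≥ 19.
Exactly 3 works: 3 values at 24 and 2 at 18 total 108; lower one of the high values by 4 (still ≥ 19) to hit 104.

3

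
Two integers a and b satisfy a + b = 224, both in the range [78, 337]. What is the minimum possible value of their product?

11388

For a fixed sum, ab is smallest when a and b are as far apart as possible.
At the endpoint a = 78, b = 224 − 78 = 146, so ab = 78 × 146 = 11388.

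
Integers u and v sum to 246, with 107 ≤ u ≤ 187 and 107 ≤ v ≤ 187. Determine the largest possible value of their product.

15129

With u + v fixed, uv peaks when the two are closest together.
Taking u = 123 and v = 123 (both in [107, 187]) gives uv = 15129.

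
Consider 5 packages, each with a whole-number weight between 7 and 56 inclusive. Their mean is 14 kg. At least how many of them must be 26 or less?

The total is 5 × 14 = 70.
Let j be the number exceeding 26. Then the total is ≥ 27·j + 7·(5 − j) = 35 + 20j.
So 20j ≤ 35 and j ≤ 1; hence at least 5 − 1 = 4 are ≤ 26.
Exactly 4 works: 4 values at 7 and 1 at 27 total 55; raise one of the low values by 15 (still ≤ 26) to hit 70.

4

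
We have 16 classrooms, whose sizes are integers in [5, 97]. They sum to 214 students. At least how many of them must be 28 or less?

11

Let j be the number exceeding 28. Then the total is ≥ 29·j + 5·(16 − j) = 80 + 24j.
So 24j ≤ 134 and j ≤ 5; hence at least 16 − 5 = 11 are ≤ 28.
Exactly 11 works: 11 values at 5 and 5 at 29 total 200; raise one of the low values by 14 (still ≤ 28) to hit 214.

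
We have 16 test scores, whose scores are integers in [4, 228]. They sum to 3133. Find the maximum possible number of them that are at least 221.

With k values at 221 or above and the rest at least 4, the sum is at least 64 + 217k.
Since the sum is 3133, we need 217k ≤ 3069, i.e. k ≤ 14.
k = 14 is achieved by 14 values at 221 and 2 at 4, total 3102; add 31 to one value (staying below 221) to reach 3133.

14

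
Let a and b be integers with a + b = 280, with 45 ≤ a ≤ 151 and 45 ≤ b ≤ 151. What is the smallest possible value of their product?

19479

Since a + b is fixed, pushing one of them to its bound minimizes the product.
At the endpoint a = 129, b = 280 − 129 = 151, so ab = 129 × 151 = 19479.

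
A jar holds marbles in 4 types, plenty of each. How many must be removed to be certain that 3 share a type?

In the worst case you draw 2 of each of the 4 types: 4 × 2 = 8.
One more forces 3 of some type, so 8 + 1 = 9.

9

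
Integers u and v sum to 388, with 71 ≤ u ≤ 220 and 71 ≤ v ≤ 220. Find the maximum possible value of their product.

37636

uv = u(388 − u) is maximized when u is as near 388/2 as the bounds allow.
Taking u = 194 and v = 194 (both in [71, 220]) gives uv = 37636.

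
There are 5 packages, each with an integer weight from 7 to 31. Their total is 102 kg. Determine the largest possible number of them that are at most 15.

Each value at 15 or below falls at least 31 − 15 = 16 short of the ceiling 31.
The ceiling total is 5 × 31 = 155, and we need 102, so at most ⌊(155 − 102)/16⌋ = 3 can be that low.
k = 3 is achieved by 3 values at 15 and 2 at 31, total 107; lower one of the 31's by 5 (still > 15) to reach 102.

3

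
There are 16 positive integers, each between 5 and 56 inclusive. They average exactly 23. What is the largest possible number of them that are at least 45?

7

The total is 16 × 23 = 368.
Suppose k of them are at least 45. Those contribute at least 45 each and the other 16 − k at least 5 each.
So the total is at least 45k + 5(16 − k) = 80 + 40k. This must be ≤ 368, giving k ≤ 7.
k = 7 is achieved by 7 values at 45 and 9 at 5, total 360; add 8 to one value (staying below 45) to reach 368.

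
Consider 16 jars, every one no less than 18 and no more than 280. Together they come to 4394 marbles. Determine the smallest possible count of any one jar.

194

To make one jar as small as possible, make the other 15 as large as possible.
The other 15 contribute at most 15 × 280 = 4200, leaving at least 4394 − 4200 = 194.
Since 194 ≥ 18, this is achievable: one at 194 and 15 at 280.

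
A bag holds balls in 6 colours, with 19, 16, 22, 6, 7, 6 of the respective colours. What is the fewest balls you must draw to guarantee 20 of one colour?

74

In the worst case you take as many as possible of each colour without reaching 20: 19 + 16 + 19 + 6 + 7 + 6 = 73.
The next one must give 20 of some colour, so 73 + 1 = 74.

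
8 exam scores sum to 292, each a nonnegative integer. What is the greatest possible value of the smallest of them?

The 8 values sum to 292, so their minimum is at most ⌊292/8⌋ = 36.
Taking 4 copies of 36 and 4 copies of 37 gives exactly 292, so 36 is attained.

36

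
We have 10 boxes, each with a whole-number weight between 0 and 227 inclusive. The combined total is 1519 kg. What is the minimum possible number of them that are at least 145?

Suppose at most 10 − j of them reach 145; then j values are ≤ 144 and the rest ≤ 227.
The total is then ≤ 144·j + 227·(10 − j) = 2270 − 83j. For this to be ≥ 1519 we need j ≤ 9, so at least 10 − 9 = 1 must reach 145.
Exactly 1 works: 1 value at 227 and 9 at 144 total 1523; lower one of the high values by 4 (still ≥ 145) to hit 1519.

1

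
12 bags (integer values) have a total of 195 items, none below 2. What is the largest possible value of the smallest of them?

16

The 12 values sum to 195, so their minimum is at most ⌊195/12⌋ = 16.
Achievable: 9 of them at 16 and 3 at 17 total 195.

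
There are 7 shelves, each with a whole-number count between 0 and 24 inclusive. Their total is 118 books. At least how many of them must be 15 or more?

Suppose at most 7 − j of them reach 15; then j values are ≤ 14 and the rest ≤ 24.
The total is then ≤ 14·j + 24·(7 − j) = 168 − 10j. For this to be ≥ 118 we need j ≤ 5, so at least 7 − 5 = 2 must reach 15.
Exactly 2 works: 2 values at 24 and 5 at 14 total 118.

2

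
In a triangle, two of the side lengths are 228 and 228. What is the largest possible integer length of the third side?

455

The third side must be less than 228 + 228 = 456.
The largest integer below 456 is 455.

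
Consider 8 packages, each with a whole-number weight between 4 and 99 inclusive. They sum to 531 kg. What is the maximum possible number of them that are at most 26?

Each value at 26 or below falls at least 99 − 26 = 73 short of the ceiling 99.
The ceiling total is 8 × 99 = 792, and we need 531, so at most ⌊(792 − 531)/73⌋ = 3 can be that low.
k = 3 is achieved by 3 values at 26 and 5 at 99, total 573; lower one of the 99's by 42 (still > 26) to reach 531.

3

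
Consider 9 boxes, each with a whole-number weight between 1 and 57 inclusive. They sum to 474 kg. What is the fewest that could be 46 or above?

Suppose at most 9 − j of them reach 46; then j values are ≤ 45 and the rest ≤ 57.
The total is then ≤ 45·j + 57·(9 − j) = 513 − 12j. For this to be ≥ 474 we need j ≤ 3, so at least 9 − 3 = 6 must reach 46.
Exactly 6 works: 6 values at 57 and 3 at 45 total 477; lower one of the high values by 3 (still ≥ 46) to hit 474.

6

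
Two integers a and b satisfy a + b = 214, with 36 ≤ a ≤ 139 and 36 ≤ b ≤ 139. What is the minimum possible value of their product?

Since a + b is fixed, pushing one of them to its bound minimizes the product.
The extreme feasible split is a = 75, b = 139, giving ab = 10425.

10425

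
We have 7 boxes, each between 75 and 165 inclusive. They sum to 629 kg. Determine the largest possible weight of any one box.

To make one box as large as possible, make the other 6 as small as possible.
The other 6 contribute at least 6 × 75 = 450, leaving at most 629 − 450 = 179.
But each box is capped at 165, so the maximum is 165.
Achievable: one at 165 and the other 6 totalling 464, which fits since 6 × 75 ≤ 464 ≤ 6 × 165.

165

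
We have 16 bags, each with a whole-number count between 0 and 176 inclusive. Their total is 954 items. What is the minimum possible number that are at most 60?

1

Each value above 60 is at least 61, contributing at least 61 − 0 = 61 above the floor 0.
The sum exceeds the floor total 0 by 954, so at most ⌊954/61⌋ = 15 exceed 60, and at least 1 are ≤ 60.
Exactly 1 works: 1 value at 0 and 15 at 61 total 915; raise one of the low values by 39 (still ≤ 60) to hit 954.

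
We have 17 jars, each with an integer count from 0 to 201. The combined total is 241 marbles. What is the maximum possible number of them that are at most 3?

Each value at 3 or below falls at least 201 − 3 = 198 short of the ceiling 201.
The ceiling total is 17 × 201 = 3417, and we need 241, so at most ⌊(3417 − 241)/198⌋ = 16 can be that low.
k = 16 is achieved by 16 values at 3 and 1 at 201, total 249; lower one of the 201's by 8 (still > 3) to reach 241.

16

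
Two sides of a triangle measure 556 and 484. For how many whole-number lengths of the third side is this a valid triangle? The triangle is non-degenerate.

967

The triangle inequality gives |556 − 484| < c < 556 + 484, i.e. 72 < c < 1040.
So c can be any integer from 73 to 1039: 967 values.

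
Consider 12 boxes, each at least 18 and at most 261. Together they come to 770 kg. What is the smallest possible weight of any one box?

Minimizing one value means maximizing the remaining 11.
The other 11 can take up 11 × 261 = 2871 ≥ 770 − 18, so one box can sit at its floor of 18.
Achievable: one at 18 and the other 11 totalling 752, which fits since 11 × 18 ≤ 752 ≤ 11 × 261.

18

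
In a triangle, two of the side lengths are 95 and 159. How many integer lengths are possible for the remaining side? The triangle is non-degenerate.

189

The triangle inequality gives |95 − 159| < c < 95 + 159, i.e. 64 < c < 254.
So c can be any integer from 65 to 253: 189 values.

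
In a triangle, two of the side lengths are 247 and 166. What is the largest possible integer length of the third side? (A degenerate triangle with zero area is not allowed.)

The third side must be less than 247 + 166 = 413.
The largest integer below 413 is 412.

412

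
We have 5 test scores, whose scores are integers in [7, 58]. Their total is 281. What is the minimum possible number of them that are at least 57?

1

If only k of them are at least 57, the other 5 − k are at most 56, so the total is at most k·58 + (5 − k)·56.
This must reach 281, so k·58 + (5 − k)·56 ≥ 281, giving k ≥ 1.
Exactly 1 works: 1 value at 58 and 4 at 56 total 282; lower one of the high values by 1 (still ≥ 57) to hit 281.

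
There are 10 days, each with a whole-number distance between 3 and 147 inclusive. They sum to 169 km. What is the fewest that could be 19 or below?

2

If only k of them are at most 19, the other 10 − k are at least 20, so the total is at least (10 − k)·20 + k·3.
This is ≤ 169, so (10 − k)·20 + 3k ≤ 169, which gives k ≥ 2.
Exactly 2 works: 2 values at 3 and 8 at 20 total 166; raise one of the low values by 3 (still ≤ 19) to hit 169.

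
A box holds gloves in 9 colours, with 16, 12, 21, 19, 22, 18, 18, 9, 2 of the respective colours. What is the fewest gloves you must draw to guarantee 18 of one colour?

125

In the worst case you take as many as possible of each colour without reaching 18: 16 + 12 + 17 + 17 + 17 + 17 + 17 + 9 + 2 = 124.
The next one must give 18 of some colour, so 124 + 1 = 125.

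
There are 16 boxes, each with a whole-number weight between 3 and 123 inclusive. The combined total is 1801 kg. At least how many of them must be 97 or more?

10

If only k of them are at least 97, the other 16 − k are at most 96, so the total is at most k·123 + (16 − k)·96.
This must reach 1801, so k·123 + (16 − k)·96 ≥ 1801, giving k ≥ 10.
Exactly 10 works: 10 values at 123 and 6 at 96 total 1806; lower one of the high values by 5 (still ≥ 97) to hit 1801.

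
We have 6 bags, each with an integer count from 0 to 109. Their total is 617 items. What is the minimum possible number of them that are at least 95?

If only k of them are at least 95, the other 6 − k are at most 94, so the total is at most k·109 + (6 − k)·94.
This must reach 617, so k·109 + (6 − k)·94 ≥ 617, giving k ≥ 4.
Exactly 4 works: 4 values at 109 and 2 at 94 total 624; lower one of the high values by 7 (still ≥ 95) to hit 617.

4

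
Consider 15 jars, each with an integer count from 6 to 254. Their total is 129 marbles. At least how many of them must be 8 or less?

2

If only k of them are at most 8, the other 15 − k are at least 9, so the total is at least (15 − k)·9 + k·6.
This is ≤ 129, so (15 − k)·9 + 6k ≤ 129, which gives k ≥ 2.
Exactly 2 works: 2 values at 6 and 13 at 9 total 129.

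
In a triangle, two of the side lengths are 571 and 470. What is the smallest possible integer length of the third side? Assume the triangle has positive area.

102

The third side must exceed |571 − 470| = 101.
The smallest integer above 101 is 102.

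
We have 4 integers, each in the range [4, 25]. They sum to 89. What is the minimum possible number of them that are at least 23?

1

If only k of them are at least 23, the other 4 − k are at most 22, so the total is at most k·25 + (4 − k)·22.
This must reach 89, so k·25 + (4 − k)·22 ≥ 89, giving k ≥ 1.
Exactly 1 works: 1 value at 25 and 3 at 22 total 91; lower one of the high values by 2 (still ≥ 23) to hit 89.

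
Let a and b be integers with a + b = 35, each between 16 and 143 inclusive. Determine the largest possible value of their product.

306

ab = a(35 − a) is maximized when a is as near 35/2 as the bounds allow.
Taking a = 17 and b = 18 (both in [16, 143]) gives ab = 306.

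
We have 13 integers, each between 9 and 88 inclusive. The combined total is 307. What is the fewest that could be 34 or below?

6

If only k of them are at most 34, the other 13 − k are at least 35, so the total is at least (13 − k)·35 + k·9.
This is ≤ 307, so (13 − k)·35 + 9k ≤ 307, which gives k ≥ 6.
Exactly 6 works: 6 values at 9 and 7 at 35 total 299; raise one of the low values by 8 (still ≤ 34) to hit 307.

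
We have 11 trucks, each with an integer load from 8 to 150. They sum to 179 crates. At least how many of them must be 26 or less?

7

Let j be the number exceeding 26. Then the total is ≥ 27·j + 8·(11 − j) = 88 + 19j.
So 19j ≤ 91 and j ≤ 4; hence at least 11 − 4 = 7 are ≤ 26.
Exactly 7 works: 7 values at 8 and 4 at 27 total 164; raise one of the low values by 15 (still ≤ 26) to hit 179.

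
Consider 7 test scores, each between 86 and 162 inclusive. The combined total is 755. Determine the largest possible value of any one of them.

To make one score as large as possible, make the other 6 as small as possible.
The other 6 contribute at least 6 × 86 = 516, leaving at most 755 − 516 = 239.
But each score is capped at 162, so the maximum is 162.
Achievable: one at 162 and the other 6 totalling 593, which fits since 6 × 86 ≤ 593 ≤ 6 × 162.

162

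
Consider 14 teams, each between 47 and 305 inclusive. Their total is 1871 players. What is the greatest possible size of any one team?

To make one team as large as possible, make the other 13 as small as possible.
The other 13 contribute at least 13 × 47 = 611, leaving at most 1871 − 611 = 1260.
But each team is capped at 305, so the maximum is 305.
Achievable: one at 305 and the other 13 totalling 1566, which fits since 13 × 47 ≤ 1566 ≤ 13 × 305.

305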